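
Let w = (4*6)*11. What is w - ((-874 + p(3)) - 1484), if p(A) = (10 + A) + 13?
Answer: 2596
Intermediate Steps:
w = 264 (w = 24*11 = 264)
p(A) = 23 + A
w - ((-874 + p(3)) - 1484) = 264 - ((-874 + (23 + 3)) - 1484) = 264 - ((-874 + 26) - 1484) = 264 - (-848 - 1484) = 264 - 1*(-2332) = 264 + 2332 = 2596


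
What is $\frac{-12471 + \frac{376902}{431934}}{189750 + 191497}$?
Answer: $- \frac{897712002}{27445590283} \approx -0.032709$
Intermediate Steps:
$\frac{-12471 + \frac{376902}{431934}}{189750 + 191497} = \frac{-12471 + 376902 \cdot \frac{1}{431934}}{381247} = \left(-12471 + \frac{62817}{71989}\right) \frac{1}{381247} = \left(- \frac{897712002}{71989}\right) \frac{1}{381247} = - \frac{897712002}{27445590283}$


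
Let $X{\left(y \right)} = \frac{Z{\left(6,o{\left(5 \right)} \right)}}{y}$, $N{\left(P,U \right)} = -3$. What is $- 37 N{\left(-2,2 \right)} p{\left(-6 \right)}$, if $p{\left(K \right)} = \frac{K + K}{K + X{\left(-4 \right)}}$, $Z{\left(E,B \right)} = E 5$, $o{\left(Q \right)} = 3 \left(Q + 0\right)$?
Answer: $\frac{296}{3} \approx 98.667$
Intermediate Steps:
$o{\left(Q \right)} = 3 Q$
$Z{\left(E,B \right)} = 5 E$
$X{\left(y \right)} = \frac{30}{y}$ ($X{\left(y \right)} = \frac{5 \cdot 6}{y} = \frac{30}{y}$)
$p{\left(K \right)} = \frac{2 K}{- \frac{15}{2} + K}$ ($p{\left(K \right)} = \frac{K + K}{K + \frac{30}{-4}} = \frac{2 K}{K + 30 \left(- \frac{1}{4}\right)} = \frac{2 K}{K - \frac{15}{2}} = \frac{2 K}{- \frac{15}{2} + K}$)
$- 37 N{\left(-2,2 \right)} p{\left(-6 \right)} = \left(-37\right) \left(-3\right) 4 \left(-6\right) \frac{1}{-15 + 2 \left(-6\right)} = 111 \cdot 4 \left(-6\right) \frac{1}{-15 - 12} = 111 \cdot 4 \left(-6\right) \frac{1}{-27} = 111 \cdot 4 \left(-6\right) \left(- \frac{1}{27}\right) = 111 \cdot \frac{8}{9} = \frac{296}{3}$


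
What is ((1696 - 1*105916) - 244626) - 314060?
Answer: -662906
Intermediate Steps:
((1696 - 1*105916) - 244626) - 314060 = ((1696 - 105916) - 244626) - 314060 = (-104220 - 244626) - 314060 = -348846 - 314060 = -662906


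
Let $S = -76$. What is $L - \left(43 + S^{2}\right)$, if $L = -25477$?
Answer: $-31296$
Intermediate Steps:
$L - \left(43 + S^{2}\right) = -25477 - 5819 = -31296$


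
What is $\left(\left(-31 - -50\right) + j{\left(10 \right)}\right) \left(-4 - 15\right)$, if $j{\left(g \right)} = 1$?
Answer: $-380$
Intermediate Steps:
$\left(\left(-31 - -50\right) + j{\left(10 \right)}\right) \left(-4 - 15\right) = \left(\left(-31 - -50\right) + 1\right) \left(-4 - 15\right) = \left(\left(-31 + 50\right) + 1\right) \left(-4 - 15\right) = \left(19 + 1\right) \left(-19\right) = 20 \left(-19\right) = -380$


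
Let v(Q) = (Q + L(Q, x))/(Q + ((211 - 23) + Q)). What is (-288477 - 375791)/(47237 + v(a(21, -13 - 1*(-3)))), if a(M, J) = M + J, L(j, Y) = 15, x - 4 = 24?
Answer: -34874070/2479949 ≈ -14.062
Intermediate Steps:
x = 28 (x = 4 + 24 = 28)
a(M, J) = J + M
v(Q) = (15 + Q)/(188 + 2*Q) (v(Q) = (Q + 15)/(Q + ((211 - 23) + Q)) = (15 + Q)/(Q + (188 + Q)) = (15 + Q)/(188 + 2*Q))
(-288477 - 375791)/(47237 + v(a(21, -13 - 1*(-3)))) = (-288477 - 375791)/(47237 + (15 + ((-13 - 1*(-3)) + 21))/(2*(94 + ((-13 - 1*(-3)) + 21)))) = -664268/(47237 + (15 + ((-13 + 3) + 21))/(2*(94 + ((-13 + 3) + 21)))) = -664268/(47237 + (15 + (-10 + 21))/(2*(94 + (-10 + 21)))) = -664268/(47237 + (15 + 11)/(2*(94 + 11))) = -664268/(47237 + (1/2)*26/105) = -664268/(47237 + (1/2)*(1/105)*26) = -664268/(47237 + 13/105) = -664268/4959898/105 = -664268*105/4959898 = -34874070/2479949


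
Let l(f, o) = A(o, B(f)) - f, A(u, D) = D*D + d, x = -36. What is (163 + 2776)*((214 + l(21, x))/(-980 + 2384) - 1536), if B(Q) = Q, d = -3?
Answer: -6336228307/1404 ≈ -4.5130e+6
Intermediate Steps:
A(u, D) = -3 + D**2 (A(u, D) = D*D - 3 = D**2 - 3 = -3 + D**2)
l(f, o) = -3 + f**2 - f (l(f, o) = (-3 + f**2) - f = -3 + f**2 - f)
(163 + 2776)*((214 + l(21, x))/(-980 + 2384) - 1536) = (163 + 2776)*((214 + (-3 + 21**2 - 1*21))/(-980 + 2384) - 1536) = 2939*((214 + (-3 + 441 - 21))/1404 - 1536) = 2939*((214 + 417)*(1/1404) - 1536) = 2939*(631*(1/1404) - 1536) = 2939*(631/1404 - 1536) = 2939*(-2155913/1404) = -6336228307/1404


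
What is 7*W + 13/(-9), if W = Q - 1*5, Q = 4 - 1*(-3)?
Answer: 113/9 ≈ 12.556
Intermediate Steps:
Q = 7 (Q = 4 + 3 = 7)
W = 2 (W = 7 - 1*5 = 7 - 5 = 2)
7*W + 13/(-9) = 7*2 + 13/(-9) = 14 + 13*(-⅑) = 14 - 13/9 = 113/9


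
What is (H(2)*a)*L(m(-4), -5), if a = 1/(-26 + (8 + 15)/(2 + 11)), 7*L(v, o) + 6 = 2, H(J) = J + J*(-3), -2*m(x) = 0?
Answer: -208/2205 ≈ -0.094331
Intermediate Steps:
m(x) = 0 (m(x) = -1/2*0 = 0)
H(J) = -2*J (H(J) = J - 3*J = -2*J)
L(v, o) = -4/7 (L(v, o) = -6/7 + (1/7)*2 = -6/7 + 2/7 = -4/7)
a = -13/315 (a = 1/(-26 + 23/13) = 1/(-315/13) = -13/315 ≈ -0.041270)
(H(2)*a)*L(m(-4), -5) = (-2*2*(-13/315))*(-4/7) = -4*(-13/315)*(-4/7) = (52/315)*(-4/7) = -208/2205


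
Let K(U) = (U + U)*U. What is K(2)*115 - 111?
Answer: 809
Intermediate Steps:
K(U) = 2*U² (K(U) = (2*U)*U = 2*U²)
K(2)*115 - 111 = (2*2²)*115 - 111 = (2*4)*115 - 111 = 8*115 - 111 = 920 - 111 = 809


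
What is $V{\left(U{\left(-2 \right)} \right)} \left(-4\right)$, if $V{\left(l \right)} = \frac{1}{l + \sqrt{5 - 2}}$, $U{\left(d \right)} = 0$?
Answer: $- \frac{4 \sqrt{3}}{3} \approx -2.3094$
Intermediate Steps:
$V{\left(l \right)} = \frac{1}{l + \sqrt{3}}$
$V{\left(U{\left(-2 \right)} \right)} \left(-4\right) = \frac{1}{0 + \sqrt{3}} \left(-4\right) = \frac{1}{\sqrt{3}} \left(-4\right) = \frac{\sqrt{3}}{3} \left(-4\right) = - \frac{4 \sqrt{3}}{3}$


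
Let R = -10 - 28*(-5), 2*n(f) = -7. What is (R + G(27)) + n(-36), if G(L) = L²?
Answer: 1711/2 ≈ 855.50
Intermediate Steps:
n(f) = -7/2 (n(f) = (½)*(-7) = -7/2)
R = 130 (R = -10 + 140 = 130)
(R + G(27)) + n(-36) = (130 + 27²) - 7/2 = (130 + 729) - 7/2 = 859 - 7/2 = 1711/2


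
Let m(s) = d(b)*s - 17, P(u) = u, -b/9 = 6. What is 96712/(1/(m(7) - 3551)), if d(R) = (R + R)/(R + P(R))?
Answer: -344391432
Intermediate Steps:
b = -54 (b = -9*6 = -54)
d(R) = 1 (d(R) = (R + R)/(R + R) = (2*R)/((2*R)) = (2*R)*(1/(2*R)) = 1)
m(s) = -17 + s (m(s) = 1*s - 17 = s - 17 = -17 + s)
96712/(1/(m(7) - 3551)) = 96712/(1/((-17 + 7) - 3551)) = 96712/(1/(-10 - 3551)) = 96712/(1/(-3561)) = 96712/(-1/3561) = 96712*(-3561) = -344391432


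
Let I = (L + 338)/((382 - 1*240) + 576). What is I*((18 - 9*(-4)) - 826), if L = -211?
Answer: -49022/359 ≈ -136.55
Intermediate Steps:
I = 127/718 (I = (-211 + 338)/((382 - 1*240) + 576) = 127/((382 - 240) + 576) = 127/(142 + 576) = 127/718 ≈ 0.17688)
I*((18 - 9*(-4)) - 826) = 127*((18 - 9*(-4)) - 826)/718 = 127*((18 + 36) - 826)/718 = 127*(54 - 826)/718 = (127/718)*(-772) = -49022/359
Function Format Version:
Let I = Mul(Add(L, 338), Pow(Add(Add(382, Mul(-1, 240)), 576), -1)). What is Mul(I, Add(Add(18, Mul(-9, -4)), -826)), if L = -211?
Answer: Rational(-49022, 359) ≈ -136.55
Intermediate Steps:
I = Rational(127, 718) (I = Mul(Add(-211, 338), Pow(Add(Add(382, Mul(-1, 240)), 576), -1)) = Mul(127, Pow(Add(Add(382, -240), 576), -1)) = Mul(127, Pow(Add(142, 576), -1)) = Mul(127, Pow(718, -1)) = Mul(127, Rational(1, 718)) = Rational(127, 718) ≈ 0.17688)
Mul(I, Add(Add(18, Mul(-9, -4)), -826)) = Mul(Rational(127, 718), Add(Add(18, Mul(-9, -4)), -826)) = Mul(Rational(127, 718), Add(Add(18, 36), -826)) = Mul(Rational(127, 718), Add(54, -826)) = Mul(Rational(127, 718), -772) = Rational(-49022, 359)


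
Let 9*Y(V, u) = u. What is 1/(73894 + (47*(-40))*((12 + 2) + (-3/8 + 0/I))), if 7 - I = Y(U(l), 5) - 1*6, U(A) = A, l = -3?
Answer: 1/48279 ≈ 2.0713e-5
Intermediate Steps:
Y(V, u) = u/9
I = 112/9 (I = 7 - ((⅑)*5 - 1*6) = 7 - (5/9 - 6) = 7 - 1*(-49/9) = 7 + 49/9 = 112/9 ≈ 12.444)
1/(73894 + (47*(-40))*((12 + 2) + (-3/8 + 0/I))) = 1/(73894 + (47*(-40))*((12 + 2) + (-3/8 + 0/(112/9)))) = 1/(73894 - 1880*(14 + (-3*⅛ + 0*(9/112)))) = 1/(73894 - 1880*(14 + (-3/8 + 0))) = 1/(73894 - 1880*(14 - 3/8)) = 1/(73894 - 1880*109/8) = 1/(73894 - 25615) = 1/48279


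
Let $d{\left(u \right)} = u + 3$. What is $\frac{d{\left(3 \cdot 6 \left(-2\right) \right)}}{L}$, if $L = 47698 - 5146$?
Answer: $- \frac{11}{14184} \approx -0.00077552$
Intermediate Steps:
$L = 42552$
$d{\left(u \right)} = 3 + u$
$\frac{d{\left(3 \cdot 6 \left(-2\right) \right)}}{L} = \frac{3 + 3 \cdot 6 \left(-2\right)}{42552} = \left(3 + 18 \left(-2\right)\right) \frac{1}{42552} = \left(3 - 36\right) \frac{1}{42552} = \left(-33\right) \frac{1}{42552} = - \frac{11}{14184}$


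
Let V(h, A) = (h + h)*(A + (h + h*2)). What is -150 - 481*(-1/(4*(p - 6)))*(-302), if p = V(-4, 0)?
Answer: -99631/180 ≈ -553.51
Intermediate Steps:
V(h, A) = 2*h*(A + 3*h) (V(h, A) = (2*h)*(A + (h + 2*h)) = (2*h)*(A + 3*h) = 2*h*(A + 3*h))
p = 96 (p = 2*(-4)*(0 + 3*(-4)) = 2*(-4)*(0 - 12) = 2*(-4)*(-12) = 96)
-150 - 481*(-1/(4*(p - 6)))*(-302) = -150 - 481*(-1/(4*(96 - 6)))*(-302) = -150 - 481/((-4*90))*(-302) = -150 - 481/(-360)*(-302) = -150 - 481*(-1/360)*(-302) = -150 + (481/360)*(-302) = -150 - 72631/180 = -99631/180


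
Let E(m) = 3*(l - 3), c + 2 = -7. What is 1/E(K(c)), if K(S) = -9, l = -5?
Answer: -1/24 ≈ -0.041667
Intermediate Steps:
c = -9 (c = -2 - 7 = -9)
E(m) = -24 (E(m) = 3*(-5 - 3) = 3*(-8) = -24)
1/E(K(c)) = 1/(-24) = -1/24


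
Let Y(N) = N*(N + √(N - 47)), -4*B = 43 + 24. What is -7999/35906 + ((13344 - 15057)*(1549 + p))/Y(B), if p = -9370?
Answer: 7696693132517/197806154 + 428715936*I*√255/369103 ≈ 38910.0 + 18548.0*I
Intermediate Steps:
B = -67/4 (B = -(43 + 24)/4 = -¼*67 = -67/4 ≈ -16.750)
Y(N) = N*(N + √(-47 + N))
-7999/35906 + ((13344 - 15057)*(1549 + p))/Y(B) = -7999/35906 + ((13344 - 15057)*(1549 - 9370))/((-67*(-67/4 + √(-47 - 67/4))/4)) = -7999*1/35906 + (-1713*(-7821))/((-67*(-67/4 + √(-255/4))/4)) = -7999/35906 + 13397373/((-67*(-67/4 + I*√255/2)/4)) = -7999/35906 + 13397373/(4489/16 - 67*I*√255/8)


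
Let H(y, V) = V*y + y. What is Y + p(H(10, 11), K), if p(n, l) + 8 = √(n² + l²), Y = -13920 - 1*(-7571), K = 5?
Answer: -6357 + 5*√577 ≈ -6236.9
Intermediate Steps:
H(y, V) = y + V*y
Y = -6349 (Y = -13920 + 7571 = -6349)
p(n, l) = -8 + √(l² + n²) (p(n, l) = -8 + √(n² + l²) = -8 + √(l² + n²))
Y + p(H(10, 11), K) = -6349 + (-8 + √(5² + (10*(1 + 11))²)) = -6349 + (-8 + √(25 + (10*12)²)) = -6349 + (-8 + √(25 + 120²)) = -6349 + (-8 + √(25 + 14400)) = -6349 + (-8 + √14425) = -6349 + (-8 + 5*√577) = -6357 + 5*√577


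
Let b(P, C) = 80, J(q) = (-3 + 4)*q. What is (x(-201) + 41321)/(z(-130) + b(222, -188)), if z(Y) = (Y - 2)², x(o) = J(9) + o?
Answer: 41129/17504 ≈ 2.3497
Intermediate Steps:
J(q) = q (J(q) = 1*q = q)
x(o) = 9 + o
z(Y) = (-2 + Y)²
(x(-201) + 41321)/(z(-130) + b(222, -188)) = ((9 - 201) + 41321)/((-2 - 130)² + 80) = (-192 + 41321)/((-132)² + 80) = 41129/(17424 + 80) = 41129/17504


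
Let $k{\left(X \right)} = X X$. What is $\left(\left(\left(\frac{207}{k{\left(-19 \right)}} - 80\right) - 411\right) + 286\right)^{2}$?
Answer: $\frac{5446144804}{130321} \approx 41790.0$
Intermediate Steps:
$k{\left(X \right)} = X^{2}$
$\left(\left(\left(\frac{207}{k{\left(-19 \right)}} - 80\right) - 411\right) + 286\right)^{2} = \left(\left(\left(\frac{207}{\left(-19\right)^{2}} - 80\right) - 411\right) + 286\right)^{2} = \left(\left(\left(\frac{207}{361} - 80\right) - 411\right) + 286\right)^{2} = \left(\left(- \frac{28673}{361} - 411\right) + 286\right)^{2} = \left(- \frac{177044}{361} + 286\right)^{2} = \left(- \frac{73798}{361}\right)^{2} = \frac{5446144804}{130321}$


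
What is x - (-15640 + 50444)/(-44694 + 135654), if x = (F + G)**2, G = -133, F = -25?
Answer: 567672659/22740 ≈ 24964.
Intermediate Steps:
x = 24964 (x = (-25 - 133)**2 = (-158)**2 = 24964)
x - (-15640 + 50444)/(-44694 + 135654) = 24964 - (-15640 + 50444)/(-44694 + 135654) = 24964 - 34804/90960 = 24964 - 1*8701/22740 = 24964 - 8701/22740 = 567672659/22740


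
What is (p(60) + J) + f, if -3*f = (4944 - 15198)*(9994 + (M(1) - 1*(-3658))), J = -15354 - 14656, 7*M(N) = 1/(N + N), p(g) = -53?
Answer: 326429020/7 ≈ 4.6633e+7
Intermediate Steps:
M(N) = 1/(14*N) (M(N) = 1/(7*(N + N)) = 1/(7*((2*N))) = (1/(2*N))/7 = 1/(14*N))
J = -30010
f = 326639461/7 (f = -(4944 - 15198)*(9994 + ((1/14)/1 - 1*(-3658)))/3 = -(-3418)*(9994 + ((1/14)*1 + 3658)) = -(-3418)*(9994 + (1/14 + 3658)) = -(-3418)*(9994 + 51213/14) = -(-3418)*191129/14 = -⅓*(-979918383/7) = 326639461/7 ≈ 4.6663e+7)
(p(60) + J) + f = (-53 - 30010) + 326639461/7 = -30063 + 326639461/7 = 326429020/7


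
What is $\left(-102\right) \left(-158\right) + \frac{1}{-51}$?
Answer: $\frac{821915}{51} \approx 16116.0$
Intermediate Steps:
$\left(-102\right) \left(-158\right) + \frac{1}{-51} = 16116 - \frac{1}{51} = \frac{821915}{51}$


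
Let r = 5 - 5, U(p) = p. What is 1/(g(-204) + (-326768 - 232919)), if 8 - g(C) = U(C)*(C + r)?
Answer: -1/601295 ≈ -1.6631e-6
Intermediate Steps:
r = 0
g(C) = 8 - C**2 (g(C) = 8 - C*(C + 0) = 8 - C*C = 8 - C**2)
1/(g(-204) + (-326768 - 232919)) = 1/((8 - 1*(-204)**2) + (-326768 - 232919)) = 1/((8 - 1*41616) - 559687) = 1/((8 - 41616) - 559687) = 1/(-41608 - 559687) = 1/(-601295) = -1/601295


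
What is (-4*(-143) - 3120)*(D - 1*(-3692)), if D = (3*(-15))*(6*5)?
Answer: -5967416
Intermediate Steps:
D = -1350 (D = -45*30 = -1350)
(-4*(-143) - 3120)*(D - 1*(-3692)) = (-4*(-143) - 3120)*(-1350 - 1*(-3692)) = (572 - 3120)*(-1350 + 3692) = -2548*2342 = -5967416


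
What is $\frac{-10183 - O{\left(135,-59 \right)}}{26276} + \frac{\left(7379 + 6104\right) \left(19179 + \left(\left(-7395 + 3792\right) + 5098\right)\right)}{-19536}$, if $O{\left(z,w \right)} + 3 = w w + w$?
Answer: $- \frac{915579517783}{64165992} \approx -14269.0$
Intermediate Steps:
$O{\left(z,w \right)} = -3 + w + w^{2}$ ($O{\left(z,w \right)} = -3 + \left(w w + w\right) = -3 + \left(w^{2} + w\right) = -3 + \left(w + w^{2}\right) = -3 + w + w^{2}$)
$\frac{-10183 - O{\left(135,-59 \right)}}{26276} + \frac{\left(7379 + 6104\right) \left(19179 + \left(\left(-7395 + 3792\right) + 5098\right)\right)}{-19536} = \frac{-10183 - \left(-3 - 59 + \left(-59\right)^{2}\right)}{26276} + \frac{\left(7379 + 6104\right) \left(19179 + \left(\left(-7395 + 3792\right) + 5098\right)\right)}{-19536} = \left(-10183 - \left(-3 - 59 + 3481\right)\right) \frac{1}{26276} + 13483 \left(19179 + \left(-3603 + 5098\right)\right) \left(- \frac{1}{19536}\right) = \left(-10183 - 3419\right) \frac{1}{26276} + 13483 \left(19179 + 1495\right) \left(- \frac{1}{19536}\right) = \left(-10183 - 3419\right) \frac{1}{26276} + 13483 \cdot 20674 \left(- \frac{1}{19536}\right) = \left(-13602\right) \frac{1}{26276} + 278747542 \left(- \frac{1}{19536}\right) = - \frac{6801}{13138} - \frac{139373771}{9768} = - \frac{915579517783}{64165992}$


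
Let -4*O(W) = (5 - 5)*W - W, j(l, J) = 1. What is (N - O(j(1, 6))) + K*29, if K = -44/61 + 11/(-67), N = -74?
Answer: -1633643/16348 ≈ -99.929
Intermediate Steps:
O(W) = W/4 (O(W) = -((5 - 5)*W - W)/4 = -(0*W - W)/4 = -(0 - W)/4 = -(-1)*W/4 = W/4)
K = -3619/4087 (K = -44*1/61 + 11*(-1/67) = -44/61 - 11/67 = -3619/4087 ≈ -0.88549)
(N - O(j(1, 6))) + K*29 = (-74 - 1/4) - 3619/4087*29 = (-74 - 1*1/4) - 104951/4087 = (-74 - 1/4) - 104951/4087 = -297/4 - 104951/4087 = -1633643/16348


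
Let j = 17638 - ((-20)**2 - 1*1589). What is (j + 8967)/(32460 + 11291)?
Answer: 27794/43751 ≈ 0.63528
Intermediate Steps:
j = 18827 (j = 17638 - (400 - 1589) = 17638 - 1*(-1189) = 17638 + 1189 = 18827)
(j + 8967)/(32460 + 11291) = (18827 + 8967)/(32460 + 11291) = 27794/43751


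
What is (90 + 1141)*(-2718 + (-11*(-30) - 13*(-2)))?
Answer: -2907622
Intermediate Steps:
(90 + 1141)*(-2718 + (-11*(-30) - 13*(-2))) = 1231*(-2718 + (330 + 26)) = 1231*(-2718 + 356) = 1231*(-2362) = -2907622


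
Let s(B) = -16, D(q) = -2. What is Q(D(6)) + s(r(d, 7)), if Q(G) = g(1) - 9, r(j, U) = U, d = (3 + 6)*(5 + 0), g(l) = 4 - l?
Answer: -22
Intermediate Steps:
d = 45 (d = 9*5 = 45)
Q(G) = -6 (Q(G) = (4 - 1*1) - 9 = (4 - 1) - 9 = 3 - 9 = -6)
Q(D(6)) + s(r(d, 7)) = -6 - 16 = -22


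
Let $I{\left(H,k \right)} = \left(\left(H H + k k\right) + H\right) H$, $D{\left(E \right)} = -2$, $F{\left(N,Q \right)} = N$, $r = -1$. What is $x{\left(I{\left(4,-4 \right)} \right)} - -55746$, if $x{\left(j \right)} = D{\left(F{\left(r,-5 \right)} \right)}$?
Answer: $55744$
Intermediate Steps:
$I{\left(H,k \right)} = H \left(H + H^{2} + k^{2}\right)$ ($I{\left(H,k \right)} = \left(\left(H^{2} + k^{2}\right) + H\right) H = \left(H + H^{2} + k^{2}\right) H = H \left(H + H^{2} + k^{2}\right)$)
$x{\left(j \right)} = -2$
$x{\left(I{\left(4,-4 \right)} \right)} - -55746 = -2 - -55746 = -2 + 55746 = 55744$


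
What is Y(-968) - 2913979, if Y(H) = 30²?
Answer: -2913079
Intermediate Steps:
Y(H) = 900
Y(-968) - 2913979 = 900 - 2913979 = -2913079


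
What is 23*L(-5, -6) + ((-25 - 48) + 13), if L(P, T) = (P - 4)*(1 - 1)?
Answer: -60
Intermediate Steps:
L(P, T) = 0 (L(P, T) = (-4 + P)*0 = 0)
23*L(-5, -6) + ((-25 - 48) + 13) = 23*0 + ((-25 - 48) + 13) = 0 + (-73 + 13) = 0 - 60 = -60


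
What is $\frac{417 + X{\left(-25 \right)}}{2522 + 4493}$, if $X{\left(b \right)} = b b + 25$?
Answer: $\frac{1067}{7015} \approx 0.1521$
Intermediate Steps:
$X{\left(b \right)} = 25 + b^{2}$ ($X{\left(b \right)} = b^{2} + 25 = 25 + b^{2}$)
$\frac{417 + X{\left(-25 \right)}}{2522 + 4493} = \frac{417 + \left(25 + \left(-25\right)^{2}\right)}{2522 + 4493} = \frac{417 + \left(25 + 625\right)}{7015} = \left(417 + 650\right) \frac{1}{7015} = 1067 \cdot \frac{1}{7015} = \frac{1067}{7015}$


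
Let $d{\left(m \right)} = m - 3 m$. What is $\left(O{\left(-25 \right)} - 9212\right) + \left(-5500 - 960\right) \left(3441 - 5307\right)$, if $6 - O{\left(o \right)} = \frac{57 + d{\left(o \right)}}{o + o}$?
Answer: $\frac{602257807}{50} \approx 1.2045 \cdot 10^{7}$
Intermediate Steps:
$d{\left(m \right)} = - 2 m$
$O{\left(o \right)} = 6 - \frac{57 - 2 o}{2 o}$ ($O{\left(o \right)} = 6 - \frac{57 - 2 o}{o + o} = 6 - \frac{57 - 2 o}{2 o}$)
$\left(O{\left(-25 \right)} - 9212\right) + \left(-5500 - 960\right) \left(3441 - 5307\right) = \left(\left(7 - \frac{57}{2 \left(-25\right)}\right) - 9212\right) + \left(-5500 - 960\right) \left(3441 - 5307\right) = \left(\left(7 - - \frac{57}{50}\right) - 9212\right) - -12054360 = \left(\left(7 + \frac{57}{50}\right) - 9212\right) + 12054360 = \left(\frac{407}{50} - 9212\right) + 12054360 = - \frac{460193}{50} + 12054360 = \frac{602257807}{50}$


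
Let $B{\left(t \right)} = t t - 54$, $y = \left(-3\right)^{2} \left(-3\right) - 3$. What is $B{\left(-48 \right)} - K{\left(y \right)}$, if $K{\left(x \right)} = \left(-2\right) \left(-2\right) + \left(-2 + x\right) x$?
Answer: $1286$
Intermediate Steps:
$y = -30$ ($y = 9 \left(-3\right) - 3 = -27 - 3 = -30$)
$K{\left(x \right)} = 4 + x \left(-2 + x\right)$
$B{\left(t \right)} = -54 + t^{2}$ ($B{\left(t \right)} = t^{2} - 54 = -54 + t^{2}$)
$B{\left(-48 \right)} - K{\left(y \right)} = \left(-54 + \left(-48\right)^{2}\right) - \left(4 + \left(-30\right)^{2} - -60\right) = \left(-54 + 2304\right) - \left(4 + 900 + 60\right) = 2250 - 964 = 1286$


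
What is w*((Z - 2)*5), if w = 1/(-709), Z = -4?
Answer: 30/709 ≈ 0.042313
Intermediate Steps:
w = -1/709 ≈ -0.0014104
w*((Z - 2)*5) = -(-4 - 2)*5/709 = -(-6)*5/709 = -1/709*(-30) = 30/709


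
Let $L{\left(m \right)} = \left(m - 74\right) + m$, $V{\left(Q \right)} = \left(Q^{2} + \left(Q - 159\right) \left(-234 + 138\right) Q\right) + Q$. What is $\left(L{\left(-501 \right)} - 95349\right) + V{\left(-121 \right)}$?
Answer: $-3334385$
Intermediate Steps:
$V{\left(Q \right)} = Q + Q^{2} + Q \left(15264 - 96 Q\right)$ ($V{\left(Q \right)} = \left(Q^{2} + \left(-159 + Q\right) \left(-96\right) Q\right) + Q = \left(Q^{2} + \left(15264 - 96 Q\right) Q\right) + Q = \left(Q^{2} + Q \left(15264 - 96 Q\right)\right) + Q = Q + Q^{2} + Q \left(15264 - 96 Q\right)$)
$L{\left(m \right)} = -74 + 2 m$ ($L{\left(m \right)} = \left(-74 + m\right) + m = -74 + 2 m$)
$\left(L{\left(-501 \right)} - 95349\right) + V{\left(-121 \right)} = \left(\left(-74 + 2 \left(-501\right)\right) - 95349\right) + 5 \left(-121\right) \left(3053 - -2299\right) = \left(\left(-74 - 1002\right) - 95349\right) + 5 \left(-121\right) \left(3053 + 2299\right) = \left(-1076 - 95349\right) + 5 \left(-121\right) 5352 = -96425 - 3237960 = -3334385$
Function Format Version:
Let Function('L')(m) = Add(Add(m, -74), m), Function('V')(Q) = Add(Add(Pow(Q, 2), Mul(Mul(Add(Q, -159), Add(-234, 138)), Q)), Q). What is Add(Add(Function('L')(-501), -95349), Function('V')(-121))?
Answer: -3334385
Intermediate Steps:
Function('V')(Q) = Add(Q, Pow(Q, 2), Mul(Q, Add(15264, Mul(-96, Q)))) (Function('V')(Q) = Add(Add(Pow(Q, 2), Mul(Mul(Add(-159, Q), -96), Q)), Q) = Add(Add(Pow(Q, 2), Mul(Add(15264, Mul(-96, Q)), Q)), Q) = Add(Add(Pow(Q, 2), Mul(Q, Add(15264, Mul(-96, Q)))), Q) = Add(Q, Pow(Q, 2), Mul(Q, Add(15264, Mul(-96, Q)))))
Function('L')(m) = Add(-74, Mul(2, m)) (Function('L')(m) = Add(Add(-74, m), m) = Add(-74, Mul(2, m)))
Add(Add(Function('L')(-501), -95349), Function('V')(-121)) = Add(Add(Add(-74, Mul(2, -501)), -95349), Mul(5, -121, Add(3053, Mul(-19, -121)))) = Add(Add(Add(-74, -1002), -95349), Mul(5, -121, Add(3053, 2299))) = Add(Add(-1076, -95349), Mul(5, -121, 5352)) = Add(-96425, -3237960) = -3334385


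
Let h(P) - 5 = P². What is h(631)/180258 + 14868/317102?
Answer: 10744942573/4763347693 ≈ 2.2558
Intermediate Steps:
h(P) = 5 + P²
h(631)/180258 + 14868/317102 = (5 + 631²)/180258 + 14868/317102 = (5 + 398161)*(1/180258) + 14868*(1/317102) = 398166*(1/180258) + 7434/158551 = 66361/30043 + 7434/158551 = 10744942573/4763347693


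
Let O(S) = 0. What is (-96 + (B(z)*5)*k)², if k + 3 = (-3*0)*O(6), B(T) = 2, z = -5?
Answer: 15876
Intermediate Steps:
k = -3 (k = -3 - 3*0*0 = -3 + 0*0 = -3 + 0 = -3)
(-96 + (B(z)*5)*k)² = (-96 + (2*5)*(-3))² = (-96 + 10*(-3))² = (-96 - 30)² = (-126)² = 15876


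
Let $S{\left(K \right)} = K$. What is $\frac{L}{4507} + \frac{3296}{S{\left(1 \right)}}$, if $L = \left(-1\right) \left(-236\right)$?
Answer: $\frac{14855308}{4507} \approx 3296.1$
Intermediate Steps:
$L = 236$
$\frac{L}{4507} + \frac{3296}{S{\left(1 \right)}} = \frac{236}{4507} + \frac{3296}{1} = 236 \cdot \frac{1}{4507} + 3296 \cdot 1 = \frac{236}{4507} + 3296 = \frac{14855308}{4507}$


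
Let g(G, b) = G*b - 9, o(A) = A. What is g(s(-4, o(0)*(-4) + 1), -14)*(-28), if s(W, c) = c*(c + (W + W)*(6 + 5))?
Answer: -33852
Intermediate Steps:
s(W, c) = c*(c + 22*W) (s(W, c) = c*(c + (2*W)*11) = c*(c + 22*W))
g(G, b) = -9 + G*b
g(s(-4, o(0)*(-4) + 1), -14)*(-28) = (-9 + ((0*(-4) + 1)*((0*(-4) + 1) + 22*(-4)))*(-14))*(-28) = (-9 + ((0 + 1)*((0 + 1) - 88))*(-14))*(-28) = (-9 + (1*(1 - 88))*(-14))*(-28) = (-9 + (1*(-87))*(-14))*(-28) = (-9 - 87*(-14))*(-28) = (-9 + 1218)*(-28) = 1209*(-28) = -33852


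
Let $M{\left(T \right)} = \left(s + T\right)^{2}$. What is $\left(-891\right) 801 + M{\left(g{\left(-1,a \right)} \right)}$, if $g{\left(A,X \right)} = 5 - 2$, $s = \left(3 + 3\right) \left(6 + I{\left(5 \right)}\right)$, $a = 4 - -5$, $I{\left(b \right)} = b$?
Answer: $-708930$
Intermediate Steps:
$a = 9$ ($a = 4 + 5 = 9$)
$s = 66$ ($s = \left(3 + 3\right) \left(6 + 5\right) = 6 \cdot 11 = 66$)
$g{\left(A,X \right)} = 3$ ($g{\left(A,X \right)} = 5 - 2 = 3$)
$M{\left(T \right)} = \left(66 + T\right)^{2}$
$\left(-891\right) 801 + M{\left(g{\left(-1,a \right)} \right)} = \left(-891\right) 801 + \left(66 + 3\right)^{2} = -713691 + 69^{2} = -713691 + 4761 = -708930$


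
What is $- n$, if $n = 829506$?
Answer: $-829506$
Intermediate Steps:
$- n = \left(-1\right) 829506 = -829506$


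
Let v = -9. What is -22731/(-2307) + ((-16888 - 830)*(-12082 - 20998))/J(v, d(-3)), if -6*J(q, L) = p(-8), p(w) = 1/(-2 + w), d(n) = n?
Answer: 27043181849177/769 ≈ 3.5167e+10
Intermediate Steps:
J(q, L) = 1/60 (J(q, L) = -1/(6*(-2 - 8)) = -⅙/(-10) = -⅙*(-⅒) = 1/60)
-22731/(-2307) + ((-16888 - 830)*(-12082 - 20998))/J(v, d(-3)) = -22731/(-2307) + ((-16888 - 830)*(-12082 - 20998))/(1/60) = -22731*(-1/2307) - 17718*(-33080)*60 = 7577/769 + 586111440*60 = 7577/769 + 35166686400 = 27043181849177/769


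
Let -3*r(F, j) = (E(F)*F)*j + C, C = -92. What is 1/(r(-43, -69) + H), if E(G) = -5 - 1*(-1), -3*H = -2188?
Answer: 1/4716 ≈ 0.00021204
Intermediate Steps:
H = 2188/3 (H = -⅓*(-2188) = 2188/3 ≈ 729.33)
E(G) = -4 (E(G) = -5 + 1 = -4)
r(F, j) = 92/3 + 4*F*j/3 (r(F, j) = -((-4*F)*j - 92)/3 = -(-4*F*j - 92)/3 = -(-92 - 4*F*j)/3 = 92/3 + 4*F*j/3)
1/(r(-43, -69) + H) = 1/((92/3 + (4/3)*(-43)*(-69)) + 2188/3) = 1/((92/3 + 3956) + 2188/3) = 1/(11960/3 + 2188/3) = 1/4716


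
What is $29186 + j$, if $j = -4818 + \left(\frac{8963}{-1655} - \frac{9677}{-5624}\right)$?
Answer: $\frac{226776128483}{9307720} \approx 24364.0$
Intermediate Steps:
$j = - \frac{44878987437}{9307720}$ ($j = -4818 + \left(8963 \left(- \frac{1}{1655}\right) - - \frac{9677}{5624}\right) = -4818 + \left(- \frac{8963}{1655} + \frac{9677}{5624}\right) = -4818 - \frac{34392477}{9307720} = - \frac{44878987437}{9307720} \approx -4821.7$)
$29186 + j = 29186 - \frac{44878987437}{9307720} = \frac{226776128483}{9307720}$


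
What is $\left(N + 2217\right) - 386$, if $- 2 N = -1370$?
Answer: $2516$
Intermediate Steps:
$N = 685$ ($N = \left(- \frac{1}{2}\right) \left(-1370\right) = 685$)
$\left(N + 2217\right) - 386 = \left(685 + 2217\right) - 386 = 2902 + \left(-1528 + 1142\right) = 2902 - 386 = 2516$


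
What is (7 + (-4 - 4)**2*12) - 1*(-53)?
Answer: 828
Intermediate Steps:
(7 + (-4 - 4)**2*12) - 1*(-53) = (7 + (-8)**2*12) + 53 = (7 + 64*12) + 53 = (7 + 768) + 53 = 775 + 53 = 828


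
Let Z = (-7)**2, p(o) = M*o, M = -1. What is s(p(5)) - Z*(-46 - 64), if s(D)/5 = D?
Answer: 5365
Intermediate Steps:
p(o) = -o
s(D) = 5*D
Z = 49
s(p(5)) - Z*(-46 - 64) = 5*(-1*5) - 49*(-46 - 64) = 5*(-5) - 49*(-110) = -25 - 1*(-5390) = -25 + 5390 = 5365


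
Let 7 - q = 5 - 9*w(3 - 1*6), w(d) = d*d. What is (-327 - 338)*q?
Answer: -55195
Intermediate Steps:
w(d) = d**2
q = 83 (q = 7 - (5 - 9*(3 - 1*6)**2) = 7 - (5 - 9*(3 - 6)**2) = 7 - (5 - 9*(-3)**2) = 7 - (5 - 9*9) = 7 - (5 - 81) = 7 - 1*(-76) = 7 + 76 = 83)
(-327 - 338)*q = (-327 - 338)*83 = -665*83 = -55195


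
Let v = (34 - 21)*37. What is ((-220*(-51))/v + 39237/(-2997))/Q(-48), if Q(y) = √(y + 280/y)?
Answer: -132913*I*√1938/4194801 ≈ -1.3949*I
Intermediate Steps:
v = 481 (v = 13*37 = 481)
((-220*(-51))/v + 39237/(-2997))/Q(-48) = (-220*(-51)/481 + 39237/(-2997))/(√(-48 + 280/(-48))) = (11220*(1/481) + 39237*(-1/2997))/(√(-48 + 280*(-1/48))) = (11220/481 - 13079/999)/(√(-48 - 35/6)) = 132913/(12987*(√(-323/6))) = 132913/(12987*((I*√1938/6))) = 132913*(-I*√1938/323)/12987 = -132913*I*√1938/4194801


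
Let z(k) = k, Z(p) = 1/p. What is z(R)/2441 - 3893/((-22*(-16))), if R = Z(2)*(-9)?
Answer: -9504397/859232 ≈ -11.062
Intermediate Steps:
R = -9/2 ≈ -4.5000
z(R)/2441 - 3893/((-22*(-16))) = -9/2/2441 - 3893/((-22*(-16))) = -9/2*1/2441 - 3893/352 = -9/4882 - 3893*1/352 = -9/4882 - 3893/352 = -9504397/859232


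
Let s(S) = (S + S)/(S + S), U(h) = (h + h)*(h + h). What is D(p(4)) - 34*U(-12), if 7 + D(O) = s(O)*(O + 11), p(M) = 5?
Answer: -19575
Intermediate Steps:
U(h) = 4*h² (U(h) = (2*h)*(2*h) = 4*h²)
s(S) = 1 (s(S) = (2*S)/((2*S)) = (2*S)*(1/(2*S)) = 1)
D(O) = 4 + O (D(O) = -7 + 1*(O + 11) = -7 + 1*(11 + O) = -7 + (11 + O) = 4 + O)
D(p(4)) - 34*U(-12) = (4 + 5) - 136*(-12)² = 9 - 136*144 = 9 - 34*576 = 9 - 19584 = -19575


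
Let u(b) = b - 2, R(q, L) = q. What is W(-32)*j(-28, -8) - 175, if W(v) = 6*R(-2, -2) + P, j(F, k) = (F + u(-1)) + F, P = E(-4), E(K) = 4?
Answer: 297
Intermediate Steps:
P = 4
u(b) = -2 + b
j(F, k) = -3 + 2*F (j(F, k) = (F + (-2 - 1)) + F = (F - 3) + F = (-3 + F) + F = -3 + 2*F)
W(v) = -8 (W(v) = 6*(-2) + 4 = -12 + 4 = -8)
W(-32)*j(-28, -8) - 175 = -8*(-3 + 2*(-28)) - 175 = -8*(-3 - 56) - 175 = -8*(-59) - 175 = 472 - 175 = 297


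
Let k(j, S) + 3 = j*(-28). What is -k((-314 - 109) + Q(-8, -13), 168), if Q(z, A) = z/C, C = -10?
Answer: -59093/5 ≈ -11819.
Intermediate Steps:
Q(z, A) = -z/10 (Q(z, A) = z/(-10) = z*(-⅒) = -z/10)
k(j, S) = -3 - 28*j (k(j, S) = -3 + j*(-28) = -3 - 28*j)
-k((-314 - 109) + Q(-8, -13), 168) = -(-3 - 28*((-314 - 109) - ⅒*(-8))) = -(-3 - 28*(-423 + ⅘)) = -(-3 - 28*(-2111/5)) = -(-3 + 59108/5) = -1*59093/5 = -59093/5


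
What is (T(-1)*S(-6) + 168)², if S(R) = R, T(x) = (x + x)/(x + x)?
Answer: 26244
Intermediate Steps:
T(x) = 1 (T(x) = (2*x)/((2*x)) = (2*x)*(1/(2*x)) = 1)
(T(-1)*S(-6) + 168)² = (1*(-6) + 168)² = (-6 + 168)² = 162² = 26244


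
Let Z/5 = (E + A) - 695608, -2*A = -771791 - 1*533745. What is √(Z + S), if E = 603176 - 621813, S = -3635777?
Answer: I*√3943162 ≈ 1985.7*I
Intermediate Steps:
A = 652768 (A = -(-771791 - 1*533745)/2 = -(-771791 - 533745)/2 = -½*(-1305536) = 652768)
E = -18637
Z = -307385 (Z = 5*((-18637 + 652768) - 695608) = 5*(634131 - 695608) = 5*(-61477) = -307385)
√(Z + S) = √(-307385 - 3635777) = √(-3943162) = I*√3943162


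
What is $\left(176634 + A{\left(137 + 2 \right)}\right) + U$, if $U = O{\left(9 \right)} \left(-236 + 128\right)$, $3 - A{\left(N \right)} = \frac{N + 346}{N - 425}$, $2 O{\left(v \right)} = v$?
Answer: $\frac{50379671}{286} \approx 1.7615 \cdot 10^{5}$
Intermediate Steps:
$O{\left(v \right)} = \frac{v}{2}$
$A{\left(N \right)} = 3 - \frac{346 + N}{-425 + N}$ ($A{\left(N \right)} = 3 - \frac{N + 346}{N - 425} = 3 - \frac{346 + N}{-425 + N}$)
$U = -486$ ($U = \frac{1}{2} \cdot 9 \left(-236 + 128\right) = \frac{9}{2} \left(-108\right) = -486$)
$\left(176634 + A{\left(137 + 2 \right)}\right) + U = \left(176634 + \frac{-1621 + 2 \left(137 + 2\right)}{-425 + \left(137 + 2\right)}\right) - 486 = \left(176634 + \frac{-1621 + 2 \cdot 139}{-425 + 139}\right) - 486 = \left(176634 + \frac{-1621 + 278}{-286}\right) - 486 = \left(176634 - - \frac{1343}{286}\right) - 486 = \left(176634 + \frac{1343}{286}\right) - 486 = \frac{50518667}{286} - 486 = \frac{50379671}{286}$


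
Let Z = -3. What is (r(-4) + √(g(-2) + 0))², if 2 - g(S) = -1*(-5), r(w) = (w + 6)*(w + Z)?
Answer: (14 - I*√3)² ≈ 193.0 - 48.497*I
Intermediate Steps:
r(w) = (-3 + w)*(6 + w) (r(w) = (w + 6)*(w - 3) = (6 + w)*(-3 + w) = (-3 + w)*(6 + w))
g(S) = -3 (g(S) = 2 - (-1)*(-5) = 2 - 1*5 = 2 - 5 = -3)
(r(-4) + √(g(-2) + 0))² = ((-18 + (-4)² + 3*(-4)) + √(-3 + 0))² = ((-18 + 16 - 12) + √(-3))² = (-14 + I*√3)²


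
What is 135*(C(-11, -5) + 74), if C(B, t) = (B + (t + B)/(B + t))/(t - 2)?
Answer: 71280/7 ≈ 10183.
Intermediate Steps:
C(B, t) = (1 + B)/(-2 + t) (C(B, t) = (B + (B + t)/(B + t))/(-2 + t) = (B + 1)/(-2 + t) = (1 + B)/(-2 + t))
135*(C(-11, -5) + 74) = 135*((1 - 11)/(-2 - 5) + 74) = 135*(-10/(-7) + 74) = 135*(-⅐*(-10) + 74) = 135*(10/7 + 74) = 135*(528/7) = 71280/7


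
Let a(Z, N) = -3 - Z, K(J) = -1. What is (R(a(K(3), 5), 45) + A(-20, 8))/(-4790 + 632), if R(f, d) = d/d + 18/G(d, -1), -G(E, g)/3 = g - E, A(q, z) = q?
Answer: 31/6831 ≈ 0.0045381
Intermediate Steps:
G(E, g) = -3*g + 3*E (G(E, g) = -3*(g - E) = -3*g + 3*E)
R(f, d) = 1 + 18/(3 + 3*d) (R(f, d) = d/d + 18/(-3*(-1) + 3*d) = 1 + 18/(3 + 3*d))
(R(a(K(3), 5), 45) + A(-20, 8))/(-4790 + 632) = ((7 + 45)/(1 + 45) - 20)/(-4790 + 632) = (52/46 - 20)/(-4158) = ((1/46)*52 - 20)*(-1/4158) = (26/23 - 20)*(-1/4158) = -434/23*(-1/4158) = 31/6831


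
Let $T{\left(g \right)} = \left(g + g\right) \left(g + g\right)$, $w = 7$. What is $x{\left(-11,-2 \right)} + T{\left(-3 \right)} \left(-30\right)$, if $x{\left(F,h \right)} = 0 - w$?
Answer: $-1087$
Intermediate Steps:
$T{\left(g \right)} = 4 g^{2}$ ($T{\left(g \right)} = 2 g 2 g = 4 g^{2}$)
$x{\left(F,h \right)} = -7$ ($x{\left(F,h \right)} = 0 - 7 = -7$)
$x{\left(-11,-2 \right)} + T{\left(-3 \right)} \left(-30\right) = -7 + 4 \left(-3\right)^{2} \left(-30\right) = -7 + 4 \cdot 9 \left(-30\right) = -7 + 36 \left(-30\right) = -7 - 1080 = -1087$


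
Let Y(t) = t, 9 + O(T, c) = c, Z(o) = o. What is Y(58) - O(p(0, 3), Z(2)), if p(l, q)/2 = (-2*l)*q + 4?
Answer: 65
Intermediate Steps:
p(l, q) = 8 - 4*l*q (p(l, q) = 2*((-2*l)*q + 4) = 2*(-2*l*q + 4) = 2*(4 - 2*l*q) = 8 - 4*l*q)
O(T, c) = -9 + c
Y(58) - O(p(0, 3), Z(2)) = 58 - (-9 + 2) = 58 - 1*(-7) = 58 + 7 = 65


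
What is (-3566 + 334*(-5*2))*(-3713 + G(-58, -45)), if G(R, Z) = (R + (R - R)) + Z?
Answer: 26353296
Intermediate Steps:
G(R, Z) = R + Z (G(R, Z) = (R + 0) + Z = R + Z)
(-3566 + 334*(-5*2))*(-3713 + G(-58, -45)) = (-3566 + 334*(-5*2))*(-3713 + (-58 - 45)) = (-3566 + 334*(-10))*(-3713 - 103) = (-3566 - 3340)*(-3816) = -6906*(-3816) = 26353296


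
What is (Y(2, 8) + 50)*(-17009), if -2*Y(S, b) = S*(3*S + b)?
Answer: -612324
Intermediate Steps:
Y(S, b) = -S*(b + 3*S)/2 (Y(S, b) = -S*(3*S + b)/2 = -S*(b + 3*S)/2)
(Y(2, 8) + 50)*(-17009) = (-½*2*(8 + 3*2) + 50)*(-17009) = (-½*2*(8 + 6) + 50)*(-17009) = (-½*2*14 + 50)*(-17009) = (-14 + 50)*(-17009) = 36*(-17009) = -612324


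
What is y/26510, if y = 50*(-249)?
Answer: -1245/2651 ≈ -0.46963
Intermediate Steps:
y = -12450
y/26510 = -12450/26510 = -12450*1/26510 = -1245/2651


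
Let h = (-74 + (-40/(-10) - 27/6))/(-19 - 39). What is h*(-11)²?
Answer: 18029/116 ≈ 155.42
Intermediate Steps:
h = 149/116 (h = (-74 + (-40*(-⅒) - 27*⅙))/(-58) = (-74 + (4 - 9/2))*(-1/58) = (-74 - ½)*(-1/58) = -149/2*(-1/58) = 149/116 ≈ 1.2845)
h*(-11)² = (149/116)*(-11)² = (149/116)*121 = 18029/116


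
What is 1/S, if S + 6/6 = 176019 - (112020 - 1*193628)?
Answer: 1/257626 ≈ 3.8816e-6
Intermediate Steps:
S = 257626 (S = -1 + (176019 - (112020 - 1*193628)) = -1 + (176019 - (112020 - 193628)) = -1 + (176019 - 1*(-81608)) = -1 + (176019 + 81608) = -1 + 257627 = 257626)
1/S = 1/257626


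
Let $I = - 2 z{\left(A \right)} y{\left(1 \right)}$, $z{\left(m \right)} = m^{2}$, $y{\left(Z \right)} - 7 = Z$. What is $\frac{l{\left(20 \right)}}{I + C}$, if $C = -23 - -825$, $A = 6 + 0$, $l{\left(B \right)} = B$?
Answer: $\frac{10}{113} \approx 0.088496$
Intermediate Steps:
$y{\left(Z \right)} = 7 + Z$
$A = 6$
$I = -576$ ($I = - 2 \cdot 6^{2} \left(7 + 1\right) = \left(-2\right) 36 \cdot 8 = \left(-72\right) 8 = -576$)
$C = 802$ ($C = -23 + 825 = 802$)
$\frac{l{\left(20 \right)}}{I + C} = \frac{20}{-576 + 802} = \frac{20}{226} = 20 \cdot \frac{1}{226} = \frac{10}{113}$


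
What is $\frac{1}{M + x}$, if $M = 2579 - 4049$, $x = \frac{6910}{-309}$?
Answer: $- \frac{309}{461140} \approx -0.00067008$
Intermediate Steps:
$x = - \frac{6910}{309}$ ($x = 6910 \left(- \frac{1}{309}\right) = - \frac{6910}{309} \approx -22.362$)
$M = -1470$ ($M = 2579 - 4049 = -1470$)
$\frac{1}{M + x} = \frac{1}{-1470 - \frac{6910}{309}} = \frac{1}{- \frac{461140}{309}} = - \frac{309}{461140}$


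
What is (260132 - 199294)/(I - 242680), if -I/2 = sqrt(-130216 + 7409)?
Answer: -3691041460/14723518407 + 30419*I*sqrt(122807)/14723518407 ≈ -0.25069 + 0.00072401*I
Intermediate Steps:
I = -2*I*sqrt(122807) (I = -2*sqrt(-130216 + 7409) = -2*I*sqrt(122807) ≈ -700.88*I)
(260132 - 199294)/(I - 242680) = (260132 - 199294)/(-2*I*sqrt(122807) - 242680) = 60838/(-242680 - 2*I*sqrt(122807))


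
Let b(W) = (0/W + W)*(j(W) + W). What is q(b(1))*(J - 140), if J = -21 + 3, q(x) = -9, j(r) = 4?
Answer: 1422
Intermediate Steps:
b(W) = W*(4 + W) (b(W) = (0/W + W)*(4 + W) = (0 + W)*(4 + W) = W*(4 + W))
J = -18
q(b(1))*(J - 140) = -9*(-18 - 140) = -9*(-158) = 1422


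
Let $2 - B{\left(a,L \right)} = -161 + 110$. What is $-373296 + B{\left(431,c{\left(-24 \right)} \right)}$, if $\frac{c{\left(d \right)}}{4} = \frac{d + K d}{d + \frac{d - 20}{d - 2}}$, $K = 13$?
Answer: $-373243$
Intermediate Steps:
$c{\left(d \right)} = \frac{56 d}{d + \frac{-20 + d}{-2 + d}}$ ($c{\left(d \right)} = 4 \frac{d + 13 d}{d + \frac{d - 20}{d - 2}} = 4 \frac{14 d}{d + \frac{-20 + d}{-2 + d}} = \frac{56 d}{d + \frac{-20 + d}{-2 + d}}$)
$B{\left(a,L \right)} = 53$ ($B{\left(a,L \right)} = 2 - \left(-161 + 110\right) = 2 - -51 = 2 + 51 = 53$)
$-373296 + B{\left(431,c{\left(-24 \right)} \right)} = -373296 + 53 = -373243$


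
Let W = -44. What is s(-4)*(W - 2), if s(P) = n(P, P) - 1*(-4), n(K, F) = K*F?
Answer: -920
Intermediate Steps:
n(K, F) = F*K
s(P) = 4 + P² (s(P) = P*P - 1*(-4) = P² + 4 = 4 + P²)
s(-4)*(W - 2) = (4 + (-4)²)*(-44 - 2) = (4 + 16)*(-46) = 20*(-46) = -920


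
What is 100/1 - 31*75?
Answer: -2225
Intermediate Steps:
100/1 - 31*75 = 100*1 - 2325 = 100 - 2325 = -2225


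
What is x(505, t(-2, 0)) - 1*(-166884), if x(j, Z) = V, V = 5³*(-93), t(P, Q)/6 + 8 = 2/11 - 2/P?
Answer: 155259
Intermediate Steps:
t(P, Q) = -516/11 - 12/P (t(P, Q) = -48 + 6*(2/11 - 2/P) = -48 + (12/11 - 12/P) = -516/11 - 12/P)
V = -11625 (V = 125*(-93) = -11625)
x(j, Z) = -11625
x(505, t(-2, 0)) - 1*(-166884) = -11625 - 1*(-166884) = -11625 + 166884 = 155259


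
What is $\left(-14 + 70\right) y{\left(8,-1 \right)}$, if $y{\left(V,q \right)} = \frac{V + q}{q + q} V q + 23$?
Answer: $2856$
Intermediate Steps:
$y{\left(V,q \right)} = 23 + \frac{V \left(V + q\right)}{2}$ ($y{\left(V,q \right)} = \frac{V + q}{2 q} V q + 23 = \frac{V \left(V + q\right)}{2 q} q + 23 = \frac{V \left(V + q\right)}{2} + 23 = 23 + \frac{V \left(V + q\right)}{2}$)
$\left(-14 + 70\right) y{\left(8,-1 \right)} = \left(-14 + 70\right) \left(23 + \frac{8^{2}}{2} + \frac{1}{2} \cdot 8 \left(-1\right)\right) = 56 \left(23 + \frac{1}{2} \cdot 64 - 4\right) = 56 \left(23 + 32 - 4\right) = 56 \cdot 51 = 2856$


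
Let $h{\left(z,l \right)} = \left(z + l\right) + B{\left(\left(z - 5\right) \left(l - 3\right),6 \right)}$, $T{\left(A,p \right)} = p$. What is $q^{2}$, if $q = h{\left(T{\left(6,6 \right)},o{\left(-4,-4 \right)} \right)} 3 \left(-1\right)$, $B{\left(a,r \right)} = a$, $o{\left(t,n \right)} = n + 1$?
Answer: $81$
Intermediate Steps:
$o{\left(t,n \right)} = 1 + n$
$h{\left(z,l \right)} = l + z + \left(-5 + z\right) \left(-3 + l\right)$ ($h{\left(z,l \right)} = \left(z + l\right) + \left(z - 5\right) \left(l - 3\right) = \left(l + z\right) + \left(-5 + z\right) \left(-3 + l\right) = l + z + \left(-5 + z\right) \left(-3 + l\right)$)
$q = 9$ ($q = \left(15 - 4 \left(1 - 4\right) - 12 + \left(1 - 4\right) 6\right) 3 \left(-1\right) = \left(15 - -12 - 12 - 18\right) 3 \left(-1\right) = \left(15 + 12 - 12 - 18\right) 3 \left(-1\right) = \left(-3\right) 3 \left(-1\right) = \left(-9\right) \left(-1\right) = 9$)
$q^{2} = 9^{2} = 81$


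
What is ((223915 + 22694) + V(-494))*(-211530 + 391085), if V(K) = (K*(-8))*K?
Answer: -306263192845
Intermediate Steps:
V(K) = -8*K² (V(K) = (-8*K)*K = -8*K²)
((223915 + 22694) + V(-494))*(-211530 + 391085) = ((223915 + 22694) - 8*(-494)²)*(-211530 + 391085) = (246609 - 8*244036)*179555 = (246609 - 1952288)*179555 = -1705679*179555 = -306263192845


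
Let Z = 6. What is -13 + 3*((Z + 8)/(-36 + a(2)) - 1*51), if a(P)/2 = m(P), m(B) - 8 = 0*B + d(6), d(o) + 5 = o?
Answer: -505/3 ≈ -168.33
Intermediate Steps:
d(o) = -5 + o
m(B) = 9 (m(B) = 8 + (0*B + (-5 + 6)) = 8 + (0 + 1) = 8 + 1 = 9)
a(P) = 18 (a(P) = 2*9 = 18)
-13 + 3*((Z + 8)/(-36 + a(2)) - 1*51) = -13 + 3*((6 + 8)/(-36 + 18) - 1*51) = -13 + 3*(14/(-18) - 51) = -13 + 3*(14*(-1/18) - 51) = -13 + 3*(-7/9 - 51) = -13 + 3*(-466/9) = -13 - 466/3 = -505/3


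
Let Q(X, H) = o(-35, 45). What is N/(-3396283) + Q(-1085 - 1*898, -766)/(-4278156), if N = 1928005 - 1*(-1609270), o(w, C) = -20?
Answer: -3783236584810/3632457123537 ≈ -1.0415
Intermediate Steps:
Q(X, H) = -20
N = 3537275 (N = 1928005 + 1609270 = 3537275)
N/(-3396283) + Q(-1085 - 1*898, -766)/(-4278156) = 3537275/(-3396283) - 20/(-4278156) = 3537275*(-1/3396283) - 20*(-1/4278156) = -3537275/3396283 + 5/1069539 = -3783236584810/3632457123537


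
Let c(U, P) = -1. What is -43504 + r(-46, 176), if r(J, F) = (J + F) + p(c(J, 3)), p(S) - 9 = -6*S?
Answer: -43359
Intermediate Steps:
p(S) = 9 - 6*S
r(J, F) = 15 + F + J (r(J, F) = (J + F) + (9 - 6*(-1)) = (F + J) + (9 + 6) = (F + J) + 15 = 15 + F + J)
-43504 + r(-46, 176) = -43504 + (15 + 176 - 46) = -43504 + 145 = -43359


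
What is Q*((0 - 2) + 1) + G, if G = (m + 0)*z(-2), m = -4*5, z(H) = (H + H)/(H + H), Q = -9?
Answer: -11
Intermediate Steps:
z(H) = 1 (z(H) = (2*H)/((2*H)) = (2*H)*(1/(2*H)) = 1)
m = -20
G = -20 (G = (-20 + 0)*1 = -20*1 = -20)
Q*((0 - 2) + 1) + G = -9*((0 - 2) + 1) - 20 = -9*(-2 + 1) - 20 = -9*(-1) - 20 = 9 - 20 = -11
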